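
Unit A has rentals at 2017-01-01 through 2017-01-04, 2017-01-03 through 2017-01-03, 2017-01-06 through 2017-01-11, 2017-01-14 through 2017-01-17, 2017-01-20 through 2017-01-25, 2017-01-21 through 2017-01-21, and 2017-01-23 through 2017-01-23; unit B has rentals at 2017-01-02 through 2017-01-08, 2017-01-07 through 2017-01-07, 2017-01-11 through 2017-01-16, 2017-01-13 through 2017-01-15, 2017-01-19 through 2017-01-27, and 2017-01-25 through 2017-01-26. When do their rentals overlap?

Merge the first list: 2017-01-01 through 2017-01-04, 2017-01-06 through 2017-01-11, 2017-01-14 through 2017-01-17, 2017-01-20 through 2017-01-25.
Merge the second list: 2017-01-02 through 2017-01-08, 2017-01-11 through 2017-01-16, 2017-01-19 through 2017-01-27.
2017-01-01 through 2017-01-04 ∩ B → 2017-01-02 through 2017-01-04.
2017-01-06 through 2017-01-11 ∩ B → 2017-01-06 through 2017-01-08, 2017-01-11 through 2017-01-11.
2017-01-14 through 2017-01-17 ∩ B → 2017-01-14 through 2017-01-16.
2017-01-20 through 2017-01-25 ∩ B → 2017-01-20 through 2017-01-25.

2017-01-02 through 2017-01-04, 2017-01-06 through 2017-01-08, 2017-01-11 through 2017-01-11, 2017-01-14 through 2017-01-16, 2017-01-20 through 2017-01-25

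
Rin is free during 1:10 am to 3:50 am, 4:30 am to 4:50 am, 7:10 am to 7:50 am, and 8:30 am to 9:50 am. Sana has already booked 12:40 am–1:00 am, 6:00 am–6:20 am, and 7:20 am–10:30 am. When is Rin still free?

1:10 am-3:50 am: nothing removed.
4:30 am-4:50 am: nothing removed.
7:10 am-7:50 am \ B = 7:10 am-7:20 am.
8:30 am-9:50 am: entirely removed.

1:10 am-3:50 am, 4:30 am-4:50 am, 7:10 am-7:20 am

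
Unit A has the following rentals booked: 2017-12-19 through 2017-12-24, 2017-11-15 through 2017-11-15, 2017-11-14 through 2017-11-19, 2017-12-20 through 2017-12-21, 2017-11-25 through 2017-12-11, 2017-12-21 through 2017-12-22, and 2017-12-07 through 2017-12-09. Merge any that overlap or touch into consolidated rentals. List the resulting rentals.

2017-11-14 through 2017-11-19, 2017-11-25 through 2017-12-11, 2017-12-19 through 2017-12-24

Sort by start: 2017-11-14 through 2017-11-19, 2017-11-15 through 2017-11-15, 2017-11-25 through 2017-12-11, 2017-12-07 through 2017-12-09, 2017-12-19 through 2017-12-24, 2017-12-20 through 2017-12-21, 2017-12-21 through 2017-12-22.
2017-11-15 through 2017-11-15 overlaps/touches 2017-11-14 through 2017-11-19 → extend to 2017-11-14 through 2017-11-19.
2017-11-25 through 2017-12-11 is disjoint → start new block.
2017-12-07 through 2017-12-09 overlaps/touches 2017-11-25 through 2017-12-11 → extend to 2017-11-25 through 2017-12-11.
2017-12-19 through 2017-12-24 is disjoint → start new block.
2017-12-20 through 2017-12-21 overlaps/touches 2017-12-19 through 2017-12-24 → extend to 2017-12-19 through 2017-12-24.
2017-12-21 through 2017-12-22 overlaps/touches 2017-12-19 through 2017-12-24 → extend to 2017-12-19 through 2017-12-24.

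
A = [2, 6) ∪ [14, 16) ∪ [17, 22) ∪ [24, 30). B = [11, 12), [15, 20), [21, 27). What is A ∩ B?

[2, 6): no overlap with the second set.
[14, 16) meets the second set on [15, 16).
[17, 22) meets the second set on [17, 20), [21, 22).
[24, 30) meets the second set on [24, 27).

[15, 16) ∪ [17, 20) ∪ [21, 22) ∪ [24, 27)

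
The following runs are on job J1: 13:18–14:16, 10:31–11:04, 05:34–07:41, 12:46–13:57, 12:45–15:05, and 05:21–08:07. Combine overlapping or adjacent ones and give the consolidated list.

05:21–08:07, 10:31–11:04, 12:45–15:05

Sort by start: 05:21–08:07, 05:34–07:41, 10:31–11:04, 12:45–15:05, 12:46–13:57, 13:18–14:16.
05:34–07:41 overlaps/touches 05:21–08:07 → extend to 05:21–08:07.
10:31–11:04 is disjoint → start new block.
12:45–15:05 is disjoint → start new block.
12:46–13:57 overlaps/touches 12:45–15:05 → extend to 12:45–15:05.
13:18–14:16 overlaps/touches 12:45–15:05 → extend to 12:45–15:05.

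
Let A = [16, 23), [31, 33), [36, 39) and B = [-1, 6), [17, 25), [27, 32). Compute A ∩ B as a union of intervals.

[17, 23) ∪ [31, 32)

[16, 23) meets the second set on [17, 23).
[31, 33) meets the second set on [31, 32).
[36, 39): no overlap with the second set.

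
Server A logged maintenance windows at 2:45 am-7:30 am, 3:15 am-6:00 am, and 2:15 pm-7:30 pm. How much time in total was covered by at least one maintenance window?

10 h

Merged: 2:45 am-7:30 am, 2:15 pm-7:30 pm.
Lengths: 4 h 45 min + 5 h 15 min = 10 h.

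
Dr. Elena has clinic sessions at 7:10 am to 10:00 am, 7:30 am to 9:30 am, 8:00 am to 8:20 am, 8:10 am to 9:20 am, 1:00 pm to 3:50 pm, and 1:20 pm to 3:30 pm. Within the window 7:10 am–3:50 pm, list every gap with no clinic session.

10:00 am–1:00 pm

Covered (merged): 7:10 am–10:00 am, 1:00 pm–3:50 pm.
Uncovered inside 7:10 am–3:50 pm: 10:00 am–1:00 pm.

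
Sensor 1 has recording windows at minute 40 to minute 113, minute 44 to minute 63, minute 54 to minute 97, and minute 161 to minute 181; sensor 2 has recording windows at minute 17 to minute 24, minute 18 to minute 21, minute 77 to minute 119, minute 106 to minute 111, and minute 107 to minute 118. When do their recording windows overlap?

minute 77 to minute 113

A, merged: minute 40 to minute 113, minute 161 to minute 181.
B, merged: minute 17 to minute 24, minute 77 to minute 119.
minute 40 to minute 113 overlaps B on minute 77 to minute 113.
minute 161 to minute 181 falls entirely outside B.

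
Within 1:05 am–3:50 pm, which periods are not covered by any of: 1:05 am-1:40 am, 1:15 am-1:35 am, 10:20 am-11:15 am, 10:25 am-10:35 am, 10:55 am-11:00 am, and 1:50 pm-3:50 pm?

1:40 am-10:20 am, 11:15 am-1:50 pm

The merged coverage is 1:05 am-1:40 am, 10:20 am-11:15 am, 1:50 pm-3:50 pm.
Gaps within 1:05 am-3:50 pm: 1:40 am-10:20 am, 11:15 am-1:50 pm.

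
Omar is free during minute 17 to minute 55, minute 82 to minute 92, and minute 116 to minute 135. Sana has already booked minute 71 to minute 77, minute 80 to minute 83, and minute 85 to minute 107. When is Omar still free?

minute 17 to minute 55: nothing removed.
minute 82 to minute 92 \ B = minute 83 to minute 85.
minute 116 to minute 135: nothing removed.

minute 17 to minute 55, minute 83 to minute 85, minute 116 to minute 135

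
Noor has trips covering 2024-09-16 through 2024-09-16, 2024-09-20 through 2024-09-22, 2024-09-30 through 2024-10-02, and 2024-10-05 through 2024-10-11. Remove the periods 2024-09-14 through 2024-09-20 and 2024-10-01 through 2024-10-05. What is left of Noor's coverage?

2024-09-21 through 2024-09-22, 2024-09-30 through 2024-09-30, 2024-10-06 through 2024-10-11

2024-09-16 through 2024-09-16: fully covered by B → removed.
2024-09-20 through 2024-09-22 minus B → 2024-09-21 through 2024-09-22.
2024-09-30 through 2024-10-02 minus B → 2024-09-30 through 2024-09-30.
2024-10-05 through 2024-10-11 minus B → 2024-10-06 through 2024-10-11.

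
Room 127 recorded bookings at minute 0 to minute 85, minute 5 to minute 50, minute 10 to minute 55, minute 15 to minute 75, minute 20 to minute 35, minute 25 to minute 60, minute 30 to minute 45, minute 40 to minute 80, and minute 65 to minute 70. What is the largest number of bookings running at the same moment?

At minute 30, 7 of the intervals are simultaneously active.
No point has more.

7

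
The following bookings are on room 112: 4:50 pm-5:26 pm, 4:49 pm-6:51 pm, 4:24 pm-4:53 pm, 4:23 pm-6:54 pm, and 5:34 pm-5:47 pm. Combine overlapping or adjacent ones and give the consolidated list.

Sort by start: 4:23 pm–6:54 pm, 4:24 pm–4:53 pm, 4:49 pm–6:51 pm, 4:50 pm–5:26 pm, 5:34 pm–5:47 pm.
4:24 pm–4:53 pm overlaps/touches 4:23 pm–6:54 pm → extend to 4:23 pm–6:54 pm.
4:49 pm–6:51 pm overlaps/touches 4:23 pm–6:54 pm → extend to 4:23 pm–6:54 pm.
4:50 pm–5:26 pm overlaps/touches 4:23 pm–6:54 pm → extend to 4:23 pm–6:54 pm.
5:34 pm–5:47 pm overlaps/touches 4:23 pm–6:54 pm → extend to 4:23 pm–6:54 pm.

4:23 pm–6:54 pm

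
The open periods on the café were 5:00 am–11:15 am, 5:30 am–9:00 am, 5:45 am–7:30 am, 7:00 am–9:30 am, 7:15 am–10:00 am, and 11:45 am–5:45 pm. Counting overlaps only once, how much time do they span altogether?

12 h 15 min

Merged: 5:00 am–11:15 am, 11:45 am–5:45 pm.
Lengths: 6 h 15 min + 6 h = 12 h 15 min.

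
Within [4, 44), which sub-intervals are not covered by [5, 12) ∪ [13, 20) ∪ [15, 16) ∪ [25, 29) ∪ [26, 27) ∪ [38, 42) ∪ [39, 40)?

Covered (merged): [5, 12), [13, 20), [25, 29), [38, 42).
Uncovered inside [4, 44): [4, 5), [12, 13), [20, 25), [29, 38), [42, 44).

[4, 5) ∪ [12, 13) ∪ [20, 25) ∪ [29, 38) ∪ [42, 44)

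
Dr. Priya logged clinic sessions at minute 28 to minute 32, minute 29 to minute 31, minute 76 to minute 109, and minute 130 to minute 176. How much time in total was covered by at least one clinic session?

Merged: minute 28 to minute 32, minute 76 to minute 109, minute 130 to minute 176.
Lengths: 4 minutes + 33 minutes + 46 minutes = 83 minutes.

83 minutes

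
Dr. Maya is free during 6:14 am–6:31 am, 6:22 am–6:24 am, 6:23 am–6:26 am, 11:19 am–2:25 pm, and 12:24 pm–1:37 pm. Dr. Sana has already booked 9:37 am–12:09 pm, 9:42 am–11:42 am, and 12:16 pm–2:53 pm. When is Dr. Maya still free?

A, merged: 6:14 am–6:31 am, 11:19 am–2:25 pm.
B, merged: 9:37 am–12:09 pm, 12:16 pm–2:53 pm.
6:14 am–6:31 am is untouched.
11:19 am–2:25 pm with B removed leaves 12:09 pm–12:16 pm.

6:14 am–6:31 am, 12:09 pm–12:16 pm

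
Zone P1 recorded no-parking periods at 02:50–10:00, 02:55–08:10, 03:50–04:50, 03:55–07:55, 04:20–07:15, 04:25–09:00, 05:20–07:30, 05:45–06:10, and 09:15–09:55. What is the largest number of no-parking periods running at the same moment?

7

Sweep endpoints in order; track running count of active intervals.
Peak of 7 reached at 05:45.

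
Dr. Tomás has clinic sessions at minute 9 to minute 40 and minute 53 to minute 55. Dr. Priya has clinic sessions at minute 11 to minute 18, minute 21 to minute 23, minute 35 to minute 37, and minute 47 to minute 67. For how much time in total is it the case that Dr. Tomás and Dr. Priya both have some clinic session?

13 minutes

A ∩ B = minute 11 to minute 18, minute 21 to minute 23, minute 35 to minute 37, minute 53 to minute 55.
Total: 7 minutes + 2 minutes + 2 minutes + 2 minutes = 13 minutes.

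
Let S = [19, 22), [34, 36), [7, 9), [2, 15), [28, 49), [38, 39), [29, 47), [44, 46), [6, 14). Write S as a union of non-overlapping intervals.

[2, 15) ∪ [19, 22) ∪ [28, 49)

Sort by start: [2, 15), [6, 14), [7, 9), [19, 22), [28, 49), [29, 47), [34, 36), [38, 39), [44, 46).
[6, 14) overlaps/touches [2, 15) → extend to [2, 15).
[7, 9) overlaps/touches [2, 15) → extend to [2, 15).
[19, 22) is disjoint → start new block.
[28, 49) is disjoint → start new block.
[29, 47) overlaps/touches [28, 49) → extend to [28, 49).
[34, 36) overlaps/touches [28, 49) → extend to [28, 49).
[38, 39) overlaps/touches [28, 49) → extend to [28, 49).
[44, 46) overlaps/touches [28, 49) → extend to [28, 49).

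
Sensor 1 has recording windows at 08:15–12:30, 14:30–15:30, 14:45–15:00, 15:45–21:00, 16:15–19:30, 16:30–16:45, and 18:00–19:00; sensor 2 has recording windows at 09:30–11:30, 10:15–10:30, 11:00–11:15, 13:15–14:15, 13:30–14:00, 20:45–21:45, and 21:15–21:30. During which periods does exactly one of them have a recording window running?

A, merged: 08:15–12:30, 14:30–15:30, 15:45–21:00.
B, merged: 09:30–11:30, 13:15–14:15, 20:45–21:45.
Only in the first: 08:15–09:30, 11:30–12:30, 14:30–15:30, 15:45–20:45.
Only in the second: 13:15–14:15, 21:00–21:45.
Together these are the periods covered by exactly one.

08:15–09:30, 11:30–12:30, 13:15–14:15, 14:30–15:30, 15:45–20:45, 21:00–21:45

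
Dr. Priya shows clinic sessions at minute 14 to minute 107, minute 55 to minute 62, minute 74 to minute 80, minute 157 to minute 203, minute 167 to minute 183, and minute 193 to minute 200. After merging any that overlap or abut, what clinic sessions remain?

minute 14 to minute 107, minute 157 to minute 203

minute 55 to minute 62 overlaps/touches minute 14 to minute 107 → extend to minute 14 to minute 107.
minute 74 to minute 80 overlaps/touches minute 14 to minute 107 → extend to minute 14 to minute 107.
minute 157 to minute 203 is disjoint → start new block.
minute 167 to minute 183 overlaps/touches minute 157 to minute 203 → extend to minute 157 to minute 203.
minute 193 to minute 200 overlaps/touches minute 157 to minute 203 → extend to minute 157 to minute 203.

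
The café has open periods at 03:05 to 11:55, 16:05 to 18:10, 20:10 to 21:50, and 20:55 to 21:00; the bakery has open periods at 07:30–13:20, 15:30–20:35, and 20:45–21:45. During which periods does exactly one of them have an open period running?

A, merged: 03:05-11:55, 16:05-18:10, 20:10-21:50.
A but not B: 03:05-07:30, 20:35-20:45, 21:45-21:50.
B but not A: 11:55-13:20, 15:30-16:05, 18:10-20:10.
Combining gives A △ B.

03:05-07:30, 11:55-13:20, 15:30-16:05, 18:10-20:10, 20:35-20:45, 21:45-21:50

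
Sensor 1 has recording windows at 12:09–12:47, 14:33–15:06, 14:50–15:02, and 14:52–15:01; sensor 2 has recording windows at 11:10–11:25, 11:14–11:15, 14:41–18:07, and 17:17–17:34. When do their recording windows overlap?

Merge the first list: 12:09-12:47, 14:33-15:06.
Merge the second list: 11:10-11:25, 14:41-18:07.
12:09-12:47 falls entirely outside B.
14:33-15:06 overlaps B on 14:41-15:06.

14:41-15:06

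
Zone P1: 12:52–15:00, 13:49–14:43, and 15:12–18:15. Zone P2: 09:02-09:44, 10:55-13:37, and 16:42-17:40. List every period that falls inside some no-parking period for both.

Merge the first list: 12:52–15:00, 15:12–18:15.
12:52–15:00 ∩ B → 12:52–13:37.
15:12–18:15 ∩ B → 16:42–17:40.

12:52–13:37, 16:42–17:40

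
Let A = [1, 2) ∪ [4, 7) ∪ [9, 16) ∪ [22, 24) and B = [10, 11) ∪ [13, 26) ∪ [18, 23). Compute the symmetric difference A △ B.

Second set merges to [10, 11), [13, 26).
A but not B: [1, 2), [4, 7), [9, 10), [11, 13).
B but not A: [16, 22), [24, 26).
Combining gives A △ B.

[1, 2) ∪ [4, 7) ∪ [9, 10) ∪ [11, 13) ∪ [16, 22) ∪ [24, 26)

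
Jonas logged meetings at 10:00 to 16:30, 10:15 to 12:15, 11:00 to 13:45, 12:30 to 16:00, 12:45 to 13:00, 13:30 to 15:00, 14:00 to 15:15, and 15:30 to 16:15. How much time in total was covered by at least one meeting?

Merged: 10:00-16:30.
Length: 6 h 30 min.

6 h 30 min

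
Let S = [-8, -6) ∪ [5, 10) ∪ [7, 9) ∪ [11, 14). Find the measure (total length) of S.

Merged: [-8, -6), [5, 10), [11, 14).
Lengths: 2 + 5 + 3 = 10.

10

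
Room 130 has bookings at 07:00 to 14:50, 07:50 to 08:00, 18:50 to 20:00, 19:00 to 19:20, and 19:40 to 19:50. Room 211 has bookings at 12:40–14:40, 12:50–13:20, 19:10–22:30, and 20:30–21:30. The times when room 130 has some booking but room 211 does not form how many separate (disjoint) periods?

A, merged: 07:00–14:50, 18:50–20:00.
B, merged: 12:40–14:40, 19:10–22:30.
A \ B = 07:00–12:40, 14:40–14:50, 18:50–19:10.
That is 3 disjoint pieces.

3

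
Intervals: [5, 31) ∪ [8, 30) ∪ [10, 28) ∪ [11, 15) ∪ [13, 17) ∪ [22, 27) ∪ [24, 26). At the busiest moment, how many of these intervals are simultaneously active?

5

Sweep endpoints in order; track running count of active intervals.
Peak of 5 reached at 13.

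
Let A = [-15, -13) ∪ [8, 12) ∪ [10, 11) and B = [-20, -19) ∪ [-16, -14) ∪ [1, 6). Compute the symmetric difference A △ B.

A, merged: [-15, -13), [8, 12).
A but not B: [-14, -13), [8, 12).
B but not A: [-20, -19), [-16, -15), [1, 6).
Combining gives A △ B.

[-20, -19) ∪ [-16, -15) ∪ [-14, -13) ∪ [1, 6) ∪ [8, 12)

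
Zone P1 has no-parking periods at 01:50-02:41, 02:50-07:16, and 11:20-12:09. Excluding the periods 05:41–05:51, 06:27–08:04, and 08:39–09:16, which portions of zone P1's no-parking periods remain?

01:50-02:41: no B overlap → unchanged.
02:50-07:16 minus B → 02:50-05:41, 05:51-06:27.
11:20-12:09: no B overlap → unchanged.

01:50-02:41, 02:50-05:41, 05:51-06:27, 11:20-12:09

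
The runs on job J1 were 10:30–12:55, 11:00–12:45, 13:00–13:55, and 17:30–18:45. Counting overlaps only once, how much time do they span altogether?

Merged: 10:30–12:55, 13:00–13:55, 17:30–18:45.
Lengths: 2 h 25 min + 55 min + 1 h 15 min = 4 h 35 min.

4 h 35 min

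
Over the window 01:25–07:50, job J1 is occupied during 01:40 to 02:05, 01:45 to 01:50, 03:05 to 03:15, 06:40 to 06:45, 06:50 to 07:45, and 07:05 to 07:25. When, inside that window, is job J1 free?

01:25–01:40, 02:05–03:05, 03:15–06:40, 06:45–06:50, 07:45–07:50

Covered (merged): 01:40–02:05, 03:05–03:15, 06:40–06:45, 06:50–07:45.
Uncovered inside 01:25–07:50: 01:25–01:40, 02:05–03:05, 03:15–06:40, 06:45–06:50, 07:45–07:50.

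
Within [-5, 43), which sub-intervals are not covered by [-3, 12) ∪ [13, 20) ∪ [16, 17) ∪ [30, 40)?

[-5, -3) ∪ [12, 13) ∪ [20, 30) ∪ [40, 43)

The merged coverage is [-3, 12), [13, 20), [30, 40).
Gaps within [-5, 43): [-5, -3), [12, 13), [20, 30), [40, 43).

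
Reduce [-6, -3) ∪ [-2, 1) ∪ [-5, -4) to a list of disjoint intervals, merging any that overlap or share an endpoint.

Sort by start: [-6, -3), [-5, -4), [-2, 1).
[-5, -4) overlaps/touches [-6, -3) → extend to [-6, -3).
[-2, 1) is disjoint → start new block.

[-6, -3) ∪ [-2, 1)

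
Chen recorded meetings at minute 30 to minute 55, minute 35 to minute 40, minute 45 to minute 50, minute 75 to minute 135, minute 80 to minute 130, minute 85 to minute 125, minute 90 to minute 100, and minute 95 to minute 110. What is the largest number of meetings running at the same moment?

5

Walk the sorted start/end points keeping a running depth.
The depth first hits 5 at minute 95.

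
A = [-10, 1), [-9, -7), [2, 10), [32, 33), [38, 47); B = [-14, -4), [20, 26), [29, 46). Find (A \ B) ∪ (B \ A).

[-14, -10) ∪ [-4, 1) ∪ [2, 10) ∪ [20, 26) ∪ [29, 32) ∪ [33, 38) ∪ [46, 47)

First set merges to [-10, 1), [2, 10), [32, 33), [38, 47).
Only in the first: [-4, 1), [2, 10), [46, 47).
Only in the second: [-14, -10), [20, 26), [29, 32), [33, 38).
Together these are the periods covered by exactly one.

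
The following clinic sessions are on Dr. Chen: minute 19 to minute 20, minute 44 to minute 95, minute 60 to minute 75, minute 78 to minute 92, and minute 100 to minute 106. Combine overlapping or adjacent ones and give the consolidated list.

minute 19 to minute 20, minute 44 to minute 95, minute 100 to minute 106

minute 44 to minute 95 is disjoint → start new block.
minute 60 to minute 75 overlaps/touches minute 44 to minute 95 → extend to minute 44 to minute 95.
minute 78 to minute 92 overlaps/touches minute 44 to minute 95 → extend to minute 44 to minute 95.
minute 100 to minute 106 is disjoint → start new block.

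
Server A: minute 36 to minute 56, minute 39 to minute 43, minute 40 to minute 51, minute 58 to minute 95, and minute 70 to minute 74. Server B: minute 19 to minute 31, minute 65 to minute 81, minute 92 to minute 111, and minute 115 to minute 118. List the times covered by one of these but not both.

First set merges to minute 36 to minute 56, minute 58 to minute 95.
Only in the first: minute 36 to minute 56, minute 58 to minute 65, minute 81 to minute 92.
Only in the second: minute 19 to minute 31, minute 95 to minute 111, minute 115 to minute 118.
Together these are the periods covered by exactly one.

minute 19 to minute 31, minute 36 to minute 56, minute 58 to minute 65, minute 81 to minute 92, minute 95 to minute 111, minute 115 to minute 118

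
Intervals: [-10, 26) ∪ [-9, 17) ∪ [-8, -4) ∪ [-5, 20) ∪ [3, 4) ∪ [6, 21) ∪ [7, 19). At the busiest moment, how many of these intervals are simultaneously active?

Walk the sorted start/end points keeping a running depth.
The depth first hits 5 at 7.

5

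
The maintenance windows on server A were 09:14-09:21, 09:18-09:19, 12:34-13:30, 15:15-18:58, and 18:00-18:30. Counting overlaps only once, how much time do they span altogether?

4 h 46 min

Merged: 09:14-09:21, 12:34-13:30, 15:15-18:58.
Lengths: 7 min + 56 min + 3 h 43 min = 4 h 46 min.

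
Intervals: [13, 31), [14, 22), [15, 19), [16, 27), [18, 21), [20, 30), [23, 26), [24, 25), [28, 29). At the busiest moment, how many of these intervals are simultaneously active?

5

Walk the sorted start/end points keeping a running depth.
The depth first hits 5 at 18.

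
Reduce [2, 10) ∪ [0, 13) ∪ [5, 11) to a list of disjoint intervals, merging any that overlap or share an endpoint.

Sort by start: [0, 13), [2, 10), [5, 11).
[2, 10) overlaps/touches [0, 13) → extend to [0, 13).
[5, 11) overlaps/touches [0, 13) → extend to [0, 13).

[0, 13)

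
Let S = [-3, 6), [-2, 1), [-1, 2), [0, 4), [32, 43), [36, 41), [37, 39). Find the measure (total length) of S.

20

Merged: [-3, 6), [32, 43).
Lengths: 9 + 11 = 20.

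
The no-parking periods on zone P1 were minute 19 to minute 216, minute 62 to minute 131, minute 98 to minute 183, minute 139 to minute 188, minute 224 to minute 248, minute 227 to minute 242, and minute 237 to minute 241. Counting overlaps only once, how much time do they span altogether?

Merged: minute 19 to minute 216, minute 224 to minute 248.
Lengths: 197 minutes + 24 minutes = 221 minutes.

221 minutes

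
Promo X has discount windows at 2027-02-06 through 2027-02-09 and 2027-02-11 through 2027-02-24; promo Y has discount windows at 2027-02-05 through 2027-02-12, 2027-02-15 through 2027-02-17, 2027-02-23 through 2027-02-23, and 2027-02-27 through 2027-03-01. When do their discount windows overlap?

2027-02-06 through 2027-02-09 overlaps B on 2027-02-06 through 2027-02-09.
2027-02-11 through 2027-02-24 overlaps B on 2027-02-11 through 2027-02-12, 2027-02-15 through 2027-02-17, 2027-02-23 through 2027-02-23.

2027-02-06 through 2027-02-09, 2027-02-11 through 2027-02-12, 2027-02-15 through 2027-02-17, 2027-02-23 through 2027-02-23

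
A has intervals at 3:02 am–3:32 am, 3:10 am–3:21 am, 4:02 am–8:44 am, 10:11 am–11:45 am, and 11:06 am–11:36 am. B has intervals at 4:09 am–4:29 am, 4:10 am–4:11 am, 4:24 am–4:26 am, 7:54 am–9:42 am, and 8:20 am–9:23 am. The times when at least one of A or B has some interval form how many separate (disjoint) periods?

Merge the first list: 3:02 am–3:32 am, 4:02 am–8:44 am, 10:11 am–11:45 am.
Merge the second list: 4:09 am–4:29 am, 7:54 am–9:42 am.
A ∪ B = 3:02 am–3:32 am, 4:02 am–9:42 am, 10:11 am–11:45 am.
That is 3 disjoint pieces.

3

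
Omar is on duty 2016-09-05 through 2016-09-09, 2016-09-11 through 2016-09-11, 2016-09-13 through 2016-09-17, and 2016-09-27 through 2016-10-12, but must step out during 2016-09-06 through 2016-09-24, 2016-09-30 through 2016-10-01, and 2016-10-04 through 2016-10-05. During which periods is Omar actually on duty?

2016-09-05 through 2016-09-05, 2016-09-27 through 2016-09-29, 2016-10-02 through 2016-10-03, 2016-10-06 through 2016-10-12

2016-09-05 through 2016-09-09 with B removed leaves 2016-09-05 through 2016-09-05.
2016-09-11 through 2016-09-11 lies entirely inside B → drops out.
2016-09-13 through 2016-09-17 lies entirely inside B → drops out.
2016-09-27 through 2016-10-12 with B removed leaves 2016-09-27 through 2016-09-29, 2016-10-02 through 2016-10-03, 2016-10-06 through 2016-10-12.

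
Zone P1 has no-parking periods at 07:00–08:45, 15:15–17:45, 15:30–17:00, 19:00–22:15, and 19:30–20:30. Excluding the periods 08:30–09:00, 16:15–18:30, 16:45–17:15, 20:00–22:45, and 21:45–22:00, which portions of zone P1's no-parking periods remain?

Merge the first list: 07:00-08:45, 15:15-17:45, 19:00-22:15.
Merge the second list: 08:30-09:00, 16:15-18:30, 20:00-22:45.
07:00-08:45 minus B → 07:00-08:30.
15:15-17:45 minus B → 15:15-16:15.
19:00-22:15 minus B → 19:00-20:00.

07:00-08:30, 15:15-16:15, 19:00-20:00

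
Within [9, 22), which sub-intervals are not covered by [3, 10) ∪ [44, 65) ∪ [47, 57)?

Covered (merged): [3, 10), [44, 65).
Uncovered inside [9, 22): [10, 22).

[10, 22)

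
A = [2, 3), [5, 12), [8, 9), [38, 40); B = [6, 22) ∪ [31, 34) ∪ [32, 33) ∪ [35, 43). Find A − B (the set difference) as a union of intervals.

A, merged: [2, 3), [5, 12), [38, 40).
B, merged: [6, 22), [31, 34), [35, 43).
[2, 3) is untouched.
[5, 12) with B removed leaves [5, 6).
[38, 40) lies entirely inside B → drops out.

[2, 3) ∪ [5, 6)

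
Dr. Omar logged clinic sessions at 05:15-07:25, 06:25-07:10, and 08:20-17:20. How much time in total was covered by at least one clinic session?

11 h 10 min

Merged: 05:15-07:25, 08:20-17:20.
Lengths: 2 h 10 min + 9 h = 11 h 10 min.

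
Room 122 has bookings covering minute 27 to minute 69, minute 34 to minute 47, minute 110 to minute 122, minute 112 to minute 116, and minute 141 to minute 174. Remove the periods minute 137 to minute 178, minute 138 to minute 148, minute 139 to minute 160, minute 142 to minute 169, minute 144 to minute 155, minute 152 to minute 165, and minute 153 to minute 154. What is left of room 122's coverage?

minute 27 to minute 69, minute 110 to minute 122

Merge the first list: minute 27 to minute 69, minute 110 to minute 122, minute 141 to minute 174.
Merge the second list: minute 137 to minute 178.
minute 27 to minute 69 is untouched.
minute 110 to minute 122 is untouched.
minute 141 to minute 174 lies entirely inside B → drops out.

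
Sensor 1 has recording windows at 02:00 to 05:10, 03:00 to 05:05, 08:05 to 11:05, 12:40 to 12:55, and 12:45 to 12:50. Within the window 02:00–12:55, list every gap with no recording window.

Covered (merged): 02:00–05:10, 08:05–11:05, 12:40–12:55.
Gaps within 02:00–12:55: 05:10–08:05, 11:05–12:40.

05:10–08:05, 11:05–12:40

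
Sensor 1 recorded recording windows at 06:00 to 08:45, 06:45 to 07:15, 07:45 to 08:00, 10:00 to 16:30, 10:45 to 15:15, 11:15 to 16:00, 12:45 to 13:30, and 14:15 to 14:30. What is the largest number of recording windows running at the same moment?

4

At 12:45, 4 of the intervals are simultaneously active.
No point has more.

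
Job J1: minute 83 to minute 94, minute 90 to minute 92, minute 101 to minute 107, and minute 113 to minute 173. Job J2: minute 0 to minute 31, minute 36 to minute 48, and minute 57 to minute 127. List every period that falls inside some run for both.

Merge the first list: minute 83 to minute 94, minute 101 to minute 107, minute 113 to minute 173.
minute 83 to minute 94 ∩ B → minute 83 to minute 94.
minute 101 to minute 107 ∩ B → minute 101 to minute 107.
minute 113 to minute 173 ∩ B → minute 113 to minute 127.

minute 83 to minute 94, minute 101 to minute 107, minute 113 to minute 127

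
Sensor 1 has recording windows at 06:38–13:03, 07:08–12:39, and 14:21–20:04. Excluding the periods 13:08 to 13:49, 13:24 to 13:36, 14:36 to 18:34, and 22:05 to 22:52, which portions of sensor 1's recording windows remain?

06:38–13:03, 14:21–14:36, 18:34–20:04

First set merges to 06:38–13:03, 14:21–20:04.
Second set merges to 13:08–13:49, 14:36–18:34, 22:05–22:52.
06:38–13:03: nothing removed.
14:21–20:04 \ B = 14:21–14:36, 18:34–20:04.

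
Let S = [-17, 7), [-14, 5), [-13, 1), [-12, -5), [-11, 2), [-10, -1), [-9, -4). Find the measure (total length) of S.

Merged: [-17, 7).
Length: 24.

24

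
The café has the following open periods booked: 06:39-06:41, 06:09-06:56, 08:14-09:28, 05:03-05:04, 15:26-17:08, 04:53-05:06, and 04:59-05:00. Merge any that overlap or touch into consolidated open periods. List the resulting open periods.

04:53–05:06, 06:09–06:56, 08:14–09:28, 15:26–17:08

Sort by start: 04:53–05:06, 04:59–05:00, 05:03–05:04, 06:09–06:56, 06:39–06:41, 08:14–09:28, 15:26–17:08.
04:59–05:00 overlaps/touches 04:53–05:06 → extend to 04:53–05:06.
05:03–05:04 overlaps/touches 04:53–05:06 → extend to 04:53–05:06.
06:09–06:56 is disjoint → start new block.
06:39–06:41 overlaps/touches 06:09–06:56 → extend to 06:09–06:56.
08:14–09:28 is disjoint → start new block.
15:26–17:08 is disjoint → start new block.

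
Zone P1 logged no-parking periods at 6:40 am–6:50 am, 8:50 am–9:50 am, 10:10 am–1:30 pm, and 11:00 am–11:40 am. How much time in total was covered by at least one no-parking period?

4 h 30 min

Merged: 6:40 am–6:50 am, 8:50 am–9:50 am, 10:10 am–1:30 pm.
Lengths: 10 min + 1 h + 3 h 20 min = 4 h 30 min.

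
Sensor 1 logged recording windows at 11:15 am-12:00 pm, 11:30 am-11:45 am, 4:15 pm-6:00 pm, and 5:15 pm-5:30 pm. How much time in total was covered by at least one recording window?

Merged: 11:15 am–12:00 pm, 4:15 pm–6:00 pm.
Lengths: 45 min + 1 h 45 min = 2 h 30 min.

2 h 30 min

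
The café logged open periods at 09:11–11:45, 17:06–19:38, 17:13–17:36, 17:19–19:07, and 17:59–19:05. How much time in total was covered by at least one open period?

5 h 6 min

Merged: 09:11–11:45, 17:06–19:38.
Lengths: 2 h 34 min + 2 h 32 min = 5 h 6 min.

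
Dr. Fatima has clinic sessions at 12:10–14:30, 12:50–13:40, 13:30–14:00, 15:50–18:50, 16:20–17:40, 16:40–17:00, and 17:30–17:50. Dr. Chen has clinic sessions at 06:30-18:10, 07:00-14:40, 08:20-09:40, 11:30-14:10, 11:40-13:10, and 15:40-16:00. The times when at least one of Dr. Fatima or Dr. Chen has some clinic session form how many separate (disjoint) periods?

First set merges to 12:10–14:30, 15:50–18:50.
Second set merges to 06:30–18:10.
A ∪ B = 06:30–18:50.
That is 1 disjoint piece.

1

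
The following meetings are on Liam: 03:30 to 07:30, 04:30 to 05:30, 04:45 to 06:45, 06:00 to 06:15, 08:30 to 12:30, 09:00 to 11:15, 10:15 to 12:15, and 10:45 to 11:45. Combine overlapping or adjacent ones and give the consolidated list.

03:30–07:30, 08:30–12:30

04:30–05:30 overlaps/touches 03:30–07:30 → extend to 03:30–07:30.
04:45–06:45 overlaps/touches 03:30–07:30 → extend to 03:30–07:30.
06:00–06:15 overlaps/touches 03:30–07:30 → extend to 03:30–07:30.
08:30–12:30 is disjoint → start new block.
09:00–11:15 overlaps/touches 08:30–12:30 → extend to 08:30–12:30.
10:15–12:15 overlaps/touches 08:30–12:30 → extend to 08:30–12:30.
10:45–11:45 overlaps/touches 08:30–12:30 → extend to 08:30–12:30.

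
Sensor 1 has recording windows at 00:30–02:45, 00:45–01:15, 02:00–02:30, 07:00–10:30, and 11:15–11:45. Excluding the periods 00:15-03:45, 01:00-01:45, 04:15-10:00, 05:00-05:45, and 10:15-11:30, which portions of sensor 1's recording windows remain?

10:00-10:15, 11:30-11:45

A, merged: 00:30-02:45, 07:00-10:30, 11:15-11:45.
B, merged: 00:15-03:45, 04:15-10:00, 10:15-11:30.
00:30-02:45 lies entirely inside B → drops out.
07:00-10:30 with B removed leaves 10:00-10:15.
11:15-11:45 with B removed leaves 11:30-11:45.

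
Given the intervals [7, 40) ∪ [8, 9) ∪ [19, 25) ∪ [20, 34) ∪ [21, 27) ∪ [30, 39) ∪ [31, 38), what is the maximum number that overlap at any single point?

4

Walk the sorted start/end points keeping a running depth.
The depth first hits 4 at 21.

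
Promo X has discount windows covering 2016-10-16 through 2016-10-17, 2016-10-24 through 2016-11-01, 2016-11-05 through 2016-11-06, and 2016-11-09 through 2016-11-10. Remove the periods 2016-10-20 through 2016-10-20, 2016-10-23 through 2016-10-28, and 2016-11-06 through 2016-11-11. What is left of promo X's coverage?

2016-10-16 through 2016-10-17 is untouched.
2016-10-24 through 2016-11-01 with B removed leaves 2016-10-29 through 2016-11-01.
2016-11-05 through 2016-11-06 with B removed leaves 2016-11-05 through 2016-11-05.
2016-11-09 through 2016-11-10 lies entirely inside B → drops out.

2016-10-16 through 2016-10-17, 2016-10-29 through 2016-11-01, 2016-11-05 through 2016-11-05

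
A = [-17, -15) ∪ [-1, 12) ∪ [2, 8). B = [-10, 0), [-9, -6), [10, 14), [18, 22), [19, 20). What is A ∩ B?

[-1, 0) ∪ [10, 12)

Merge the first list: [-17, -15), [-1, 12).
Merge the second list: [-10, 0), [10, 14), [18, 22).
[-17, -15) meets no B interval.
[-1, 12) ∩ B → [-1, 0), [10, 12).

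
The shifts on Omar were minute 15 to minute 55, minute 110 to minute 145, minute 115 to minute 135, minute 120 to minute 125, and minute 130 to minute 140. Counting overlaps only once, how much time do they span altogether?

Merged: minute 15 to minute 55, minute 110 to minute 145.
Lengths: 40 minutes + 35 minutes = 75 minutes.

75 minutes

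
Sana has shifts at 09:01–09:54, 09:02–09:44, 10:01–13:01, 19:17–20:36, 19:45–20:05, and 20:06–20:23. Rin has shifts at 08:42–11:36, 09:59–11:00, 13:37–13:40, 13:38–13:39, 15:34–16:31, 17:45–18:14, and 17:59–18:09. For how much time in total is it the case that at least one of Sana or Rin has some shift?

7 h 7 min

First set merges to 09:01–09:54, 10:01–13:01, 19:17–20:36.
Second set merges to 08:42–11:36, 13:37–13:40, 15:34–16:31, 17:45–18:14.
A ∪ B = 08:42–13:01, 13:37–13:40, 15:34–16:31, 17:45–18:14, 19:17–20:36.
Total: 4 h 19 min + 3 min + 57 min + 29 min + 1 h 19 min = 7 h 7 min.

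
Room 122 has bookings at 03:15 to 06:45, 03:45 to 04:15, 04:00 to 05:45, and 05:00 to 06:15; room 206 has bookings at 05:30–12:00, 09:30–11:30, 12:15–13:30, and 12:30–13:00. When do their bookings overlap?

05:30–06:45

A, merged: 03:15–06:45.
B, merged: 05:30–12:00, 12:15–13:30.
03:15–06:45 meets the second set on 05:30–06:45.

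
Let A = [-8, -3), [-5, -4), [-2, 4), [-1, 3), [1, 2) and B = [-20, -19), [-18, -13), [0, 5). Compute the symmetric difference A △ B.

Merge the first list: [-8, -3), [-2, 4).
Only in the first: [-8, -3), [-2, 0).
Only in the second: [-20, -19), [-18, -13), [4, 5).
Together these are the periods covered by exactly one.

[-20, -19) ∪ [-18, -13) ∪ [-8, -3) ∪ [-2, 0) ∪ [4, 5)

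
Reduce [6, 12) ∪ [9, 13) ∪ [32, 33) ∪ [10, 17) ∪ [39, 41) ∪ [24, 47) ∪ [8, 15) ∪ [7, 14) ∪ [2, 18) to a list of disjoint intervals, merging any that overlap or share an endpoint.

Sort by start: [2, 18), [6, 12), [7, 14), [8, 15), [9, 13), [10, 17), [24, 47), [32, 33), [39, 41).
[6, 12) overlaps/touches [2, 18) → extend to [2, 18).
[7, 14) overlaps/touches [2, 18) → extend to [2, 18).
[8, 15) overlaps/touches [2, 18) → extend to [2, 18).
[9, 13) overlaps/touches [2, 18) → extend to [2, 18).
[10, 17) overlaps/touches [2, 18) → extend to [2, 18).
[24, 47) is disjoint → start new block.
[32, 33) overlaps/touches [24, 47) → extend to [24, 47).
[39, 41) overlaps/touches [24, 47) → extend to [24, 47).

[2, 18) ∪ [24, 47)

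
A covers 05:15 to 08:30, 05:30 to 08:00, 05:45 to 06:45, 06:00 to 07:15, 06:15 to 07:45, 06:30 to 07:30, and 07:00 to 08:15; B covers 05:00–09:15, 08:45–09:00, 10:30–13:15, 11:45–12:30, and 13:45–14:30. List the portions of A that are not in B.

Merge the first list: 05:15-08:30.
Merge the second list: 05:00-09:15, 10:30-13:15, 13:45-14:30.
05:15-08:30: entirely removed.

none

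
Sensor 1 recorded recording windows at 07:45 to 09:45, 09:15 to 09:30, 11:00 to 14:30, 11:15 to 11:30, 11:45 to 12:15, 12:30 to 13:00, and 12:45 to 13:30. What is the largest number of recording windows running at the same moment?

3

At 12:45, 3 of the intervals are simultaneously active.
No point has more.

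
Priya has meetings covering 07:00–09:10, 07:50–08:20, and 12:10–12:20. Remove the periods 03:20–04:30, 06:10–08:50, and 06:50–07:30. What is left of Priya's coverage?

First set merges to 07:00–09:10, 12:10–12:20.
Second set merges to 03:20–04:30, 06:10–08:50.
07:00–09:10 with B removed leaves 08:50–09:10.
12:10–12:20 is untouched.

08:50–09:10, 12:10–12:20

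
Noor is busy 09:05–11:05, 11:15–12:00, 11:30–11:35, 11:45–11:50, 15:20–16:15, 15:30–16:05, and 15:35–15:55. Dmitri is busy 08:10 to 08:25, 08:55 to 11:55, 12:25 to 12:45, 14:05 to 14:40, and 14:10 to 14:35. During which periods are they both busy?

09:05–11:05, 11:15–11:55

Merge the first list: 09:05–11:05, 11:15–12:00, 15:20–16:15.
Merge the second list: 08:10–08:25, 08:55–11:55, 12:25–12:45, 14:05–14:40.
09:05–11:05 ∩ B → 09:05–11:05.
11:15–12:00 ∩ B → 11:15–11:55.
15:20–16:15 meets no B interval.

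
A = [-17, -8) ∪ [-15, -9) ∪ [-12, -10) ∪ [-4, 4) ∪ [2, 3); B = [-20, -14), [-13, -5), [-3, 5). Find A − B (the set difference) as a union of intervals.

Merge the first list: [-17, -8), [-4, 4).
[-17, -8) \ B = [-14, -13).
[-4, 4) \ B = [-4, -3).

[-14, -13) ∪ [-4, -3)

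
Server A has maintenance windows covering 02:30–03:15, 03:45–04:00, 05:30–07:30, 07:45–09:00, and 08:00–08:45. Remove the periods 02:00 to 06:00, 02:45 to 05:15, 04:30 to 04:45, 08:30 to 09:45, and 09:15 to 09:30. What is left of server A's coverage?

06:00–07:30, 07:45–08:30

Merge the first list: 02:30–03:15, 03:45–04:00, 05:30–07:30, 07:45–09:00.
Merge the second list: 02:00–06:00, 08:30–09:45.
02:30–03:15: entirely removed.
03:45–04:00: entirely removed.
05:30–07:30 \ B = 06:00–07:30.
07:45–09:00 \ B = 07:45–08:30.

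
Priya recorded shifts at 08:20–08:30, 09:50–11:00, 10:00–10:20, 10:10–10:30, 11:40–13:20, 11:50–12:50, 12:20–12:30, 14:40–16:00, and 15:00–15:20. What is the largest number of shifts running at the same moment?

Walk the sorted start/end points keeping a running depth.
The depth first hits 3 at 10:10.

3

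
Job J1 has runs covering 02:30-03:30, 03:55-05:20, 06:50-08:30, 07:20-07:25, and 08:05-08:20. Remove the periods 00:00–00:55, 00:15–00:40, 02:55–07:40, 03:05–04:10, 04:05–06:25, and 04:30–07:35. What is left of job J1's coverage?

02:30-02:55, 07:40-08:30

First set merges to 02:30-03:30, 03:55-05:20, 06:50-08:30.
Second set merges to 00:00-00:55, 02:55-07:40.
02:30-03:30 \ B = 02:30-02:55.
03:55-05:20: entirely removed.
06:50-08:30 \ B = 07:40-08:30.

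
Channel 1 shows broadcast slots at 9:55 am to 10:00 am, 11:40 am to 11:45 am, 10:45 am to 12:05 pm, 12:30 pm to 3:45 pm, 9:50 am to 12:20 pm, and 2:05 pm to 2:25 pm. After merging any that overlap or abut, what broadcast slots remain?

9:50 am–12:20 pm, 12:30 pm–3:45 pm

Sort by start: 9:50 am–12:20 pm, 9:55 am–10:00 am, 10:45 am–12:05 pm, 11:40 am–11:45 am, 12:30 pm–3:45 pm, 2:05 pm–2:25 pm.
9:55 am–10:00 am overlaps/touches 9:50 am–12:20 pm → extend to 9:50 am–12:20 pm.
10:45 am–12:05 pm overlaps/touches 9:50 am–12:20 pm → extend to 9:50 am–12:20 pm.
11:40 am–11:45 am overlaps/touches 9:50 am–12:20 pm → extend to 9:50 am–12:20 pm.
12:30 pm–3:45 pm is disjoint → start new block.
2:05 pm–2:25 pm overlaps/touches 12:30 pm–3:45 pm → extend to 12:30 pm–3:45 pm.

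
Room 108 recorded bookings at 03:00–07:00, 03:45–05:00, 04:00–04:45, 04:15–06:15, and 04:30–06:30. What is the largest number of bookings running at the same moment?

5

Sweep endpoints in order; track running count of active intervals.
Peak of 5 reached at 04:30.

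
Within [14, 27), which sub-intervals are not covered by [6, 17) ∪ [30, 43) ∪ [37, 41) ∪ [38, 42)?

[17, 27)

The merged coverage is [6, 17), [30, 43).
Complement within [14, 27): [17, 27).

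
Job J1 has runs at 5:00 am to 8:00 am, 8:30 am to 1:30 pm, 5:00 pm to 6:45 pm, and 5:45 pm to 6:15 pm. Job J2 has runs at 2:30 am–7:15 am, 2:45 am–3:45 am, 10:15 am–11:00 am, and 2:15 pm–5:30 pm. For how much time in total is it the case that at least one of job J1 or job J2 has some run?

First set merges to 5:00 am–8:00 am, 8:30 am–1:30 pm, 5:00 pm–6:45 pm.
Second set merges to 2:30 am–7:15 am, 10:15 am–11:00 am, 2:15 pm–5:30 pm.
A ∪ B = 2:30 am–8:00 am, 8:30 am–1:30 pm, 2:15 pm–6:45 pm.
Total: 5 h 30 min + 5 h + 4 h 30 min = 15 h.

15 h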